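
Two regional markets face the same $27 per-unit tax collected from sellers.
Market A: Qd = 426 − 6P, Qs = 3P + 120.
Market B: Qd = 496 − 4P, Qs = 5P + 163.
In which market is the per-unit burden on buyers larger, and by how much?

Market B, by $6.

Market A: pre-tax P* = $34, Q* = 222; post-tax Q = 168; per-unit burden on buyers = $9.
Market B: pre-tax P* = $37, Q* = 348; post-tax Q = 288; per-unit burden on buyers = $15.
Difference: $9 vs $15 → market B is larger by $6.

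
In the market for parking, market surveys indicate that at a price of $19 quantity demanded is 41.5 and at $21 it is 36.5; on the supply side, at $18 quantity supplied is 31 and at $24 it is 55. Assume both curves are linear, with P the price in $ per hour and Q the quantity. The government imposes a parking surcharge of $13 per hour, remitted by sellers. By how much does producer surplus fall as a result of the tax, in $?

Demand slope: (36.5 − 41.5)/(21 − 19) = -2.5, so Qd = 89 − 2.5P.
Supply slope: (55 − 31)/(24 − 18) = 4, so Qs = 4P − 41.
Without the tax, 89 − 2.5P = 4P − 41 gives 6.5P = 130, so P* = $20 and Q* = 39.
With the tax collected from sellers, supply shifts: Qs = 4(P − 13) − 41.
Solving gives Q = 19 with buyers paying $28 and sellers receiving $15 (the $13 wedge).
ΔPS is the trapezoid between Q = 19 and Q = 39 of height $5: ½ · (39 + 19) · 5 = $145.

Producer surplus falls by $145.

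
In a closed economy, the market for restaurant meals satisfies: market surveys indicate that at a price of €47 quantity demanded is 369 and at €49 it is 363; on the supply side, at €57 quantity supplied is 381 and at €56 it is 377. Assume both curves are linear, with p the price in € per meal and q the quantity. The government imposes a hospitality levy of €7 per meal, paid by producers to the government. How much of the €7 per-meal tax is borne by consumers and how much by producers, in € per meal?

Consumers bear €4 per meal; producers bear €3 per meal.

Demand slope: (363 − 369)/(49 − 47) = -3, so qd = 510 − 3p.
Supply slope: (377 − 381)/(56 − 57) = 4, so qs = 4p + 153.
Before the tax: set 510 − 3p = 4p + 153 → p* = €51, q* = 357.
With the tax collected from producers, supply shifts: qs = 4(p − 7) + 153.
Solving gives q = 345 with consumers paying €55 and producers receiving €48 (the €7 wedge).
Burden on consumers: €4; on producers: €3. (They sum to €7.)
The less price-elastic side of the market bears the larger share of a per-unit tax.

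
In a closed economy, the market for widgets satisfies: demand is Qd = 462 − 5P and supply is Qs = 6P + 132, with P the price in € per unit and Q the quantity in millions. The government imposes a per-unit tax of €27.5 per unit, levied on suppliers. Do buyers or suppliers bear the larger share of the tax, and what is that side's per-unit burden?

Buyers bear the larger share: €15 per unit.

Without the tax, 462 − 5P = 6P + 132 gives 11P = 330, so P* = €30 and Q* = 312.
With the tax collected from suppliers, supply shifts: Qs = 6(P − 27.5) + 132.
New equilibrium: buyers pay €45, suppliers receive €17.5, Q = 237. (Wedge: Pb − Ps = 27.5.)
Per-unit burden: buyers €15, suppliers €12.5.
Buyers take the larger share because demand is less price-elastic here (demand slope 5 vs supply slope 6).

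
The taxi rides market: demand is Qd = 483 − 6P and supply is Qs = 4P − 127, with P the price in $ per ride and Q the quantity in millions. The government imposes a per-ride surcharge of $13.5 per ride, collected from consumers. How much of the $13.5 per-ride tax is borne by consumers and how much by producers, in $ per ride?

Consumers bear $5.4 per ride; producers bear $8.1 per ride.

Before the tax: set 483 − 6P = 4P − 127 → P* = $61, Q* = 117.
With the tax collected from consumers, demand (in seller-price terms) shifts: Qd = 483 − 6(P + 13.5).
New equilibrium: consumers pay $66.4, producers receive $52.9, Q = 84.6. (Wedge: Pb − Ps = 13.5.)
Burden on consumers: $5.4; on producers: $8.1. (They sum to $13.5.)
The less price-elastic side of the market bears the larger share of a per-unit tax.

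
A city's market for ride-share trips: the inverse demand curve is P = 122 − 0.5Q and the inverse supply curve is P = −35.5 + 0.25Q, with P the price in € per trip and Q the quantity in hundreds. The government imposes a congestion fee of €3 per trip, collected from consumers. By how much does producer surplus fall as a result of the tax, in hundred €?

Producer surplus falls by €208 hundred.

Inverting to Q(P) form: Qd = 244 − 2P; Qs = 4P + 142.
Before the tax: set 244 − 2P = 4P + 142 → P* = €17, Q* = 210.
With the tax collected from consumers, demand (in seller-price terms) shifts: Qd = 244 − 2(P + 3).
Solving gives Q = 206 with consumers paying €19 and producers receiving €16 (the €3 wedge).
ΔPS is the trapezoid between Q = 206 and Q = 210 of height €1: ½ · (210 + 206) · 1 = €208.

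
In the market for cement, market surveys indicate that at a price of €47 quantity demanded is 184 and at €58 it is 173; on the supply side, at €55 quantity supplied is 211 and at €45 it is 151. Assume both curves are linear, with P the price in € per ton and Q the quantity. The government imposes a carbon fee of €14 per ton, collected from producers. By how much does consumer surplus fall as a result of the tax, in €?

Consumer surplus falls by €2100.

Demand slope: (173 − 184)/(58 − 47) = -1, so Qd = 231 − P.
Supply slope: (151 − 211)/(45 − 55) = 6, so Qs = 6P − 119.
Without the tax, 231 − P = 6P − 119 gives 7P = 350, so P* = €50 and Q* = 181.
With the tax collected from producers, supply shifts: Qs = 6(P − 14) − 119.
Solving gives Q = 169 with consumers paying €62 and producers receiving €48 (the €14 wedge).
ΔCS is the trapezoid between Q = 169 and Q = 181 of height €12: ½ · (181 + 169) · 12 = €2100.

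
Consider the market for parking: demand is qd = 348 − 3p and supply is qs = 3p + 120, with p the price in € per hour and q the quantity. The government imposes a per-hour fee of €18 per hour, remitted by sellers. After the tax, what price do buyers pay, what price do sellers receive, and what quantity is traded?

Buyers pay €47; sellers receive €29; quantity = 207.

Without the tax, 348 − 3p = 3p + 120 gives 6p = 228, so p* = €38 and q* = 234.
With the tax collected from sellers, supply shifts: qs = 3(p − 18) + 120.
Solving gives q = 207 with buyers paying €47 and sellers receiving €29 (the €18 wedge).
The less price-elastic side of the market bears the larger share of a per-unit tax.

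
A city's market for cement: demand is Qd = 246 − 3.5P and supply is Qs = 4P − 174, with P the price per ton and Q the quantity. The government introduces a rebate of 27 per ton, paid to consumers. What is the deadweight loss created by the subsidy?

Deadweight loss = 680.4.

Before the subsidy: set 246 − 3.5P = 4P − 174 → P* = 56, Q* = 50.
With a per-unit subsidy paid to consumers, each effectively pays P − 27, so demand becomes Qd = 246 − 3.5(P − 27).
Solving gives Q = 100.4 with consumers paying 41.6 and sellers receiving 68.6 (the 27 wedge).
Quantity rises by |ΔQ| = |50 − 100.4| = 50.4.
DWL = ½ · t · |ΔQ| = ½ · 27 · 50.4 = 680.4.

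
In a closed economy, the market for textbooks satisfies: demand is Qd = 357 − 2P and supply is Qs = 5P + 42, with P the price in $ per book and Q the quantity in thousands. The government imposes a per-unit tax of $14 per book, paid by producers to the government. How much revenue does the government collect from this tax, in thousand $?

Tax revenue = $3458 thousand.

Without the tax, 357 − 2P = 5P + 42 gives 7P = 315, so P* = $45 and Q* = 267.
With the tax collected from producers, supply shifts: Qs = 5(P − 14) + 42.
Solving gives Q = 247 with consumers paying $55 and producers receiving $41 (the $14 wedge).
Revenue = t · Q = 14 · 247 = $3458.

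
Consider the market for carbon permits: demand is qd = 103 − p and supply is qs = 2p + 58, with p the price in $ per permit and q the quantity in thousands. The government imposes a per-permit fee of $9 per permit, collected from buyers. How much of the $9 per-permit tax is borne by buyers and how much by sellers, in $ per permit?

Buyers bear $6 per permit; sellers bear $3 per permit.

Before the tax: set 103 − p = 2p + 58 → p* = $15, q* = 88.
With the tax collected from buyers, demand (in seller-price terms) shifts: qd = 103 − (p + 9).
Solving gives q = 82 with buyers paying $21 and sellers receiving $12 (the $9 wedge).
Burden on buyers: $6; on sellers: $3. (They sum to $9.)
The less price-elastic side of the market bears the larger share of a per-unit tax.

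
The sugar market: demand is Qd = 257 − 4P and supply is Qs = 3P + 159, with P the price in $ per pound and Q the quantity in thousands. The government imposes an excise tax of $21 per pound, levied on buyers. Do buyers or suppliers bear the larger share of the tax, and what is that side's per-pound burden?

Suppliers bear the larger share: $12 per pound.

Before the tax: set 257 − 4P = 3P + 159 → P* = $14, Q* = 201.
With the tax collected from buyers, demand (in seller-price terms) shifts: Qd = 257 − 4(P + 21).
New equilibrium: buyers pay $23, suppliers receive $2, Q = 165. (Wedge: Pb − Ps = 21.)
Per-pound burden: buyers $9, suppliers $12.
Suppliers take the larger share because supply is less price-elastic here (demand slope 4 vs supply slope 3).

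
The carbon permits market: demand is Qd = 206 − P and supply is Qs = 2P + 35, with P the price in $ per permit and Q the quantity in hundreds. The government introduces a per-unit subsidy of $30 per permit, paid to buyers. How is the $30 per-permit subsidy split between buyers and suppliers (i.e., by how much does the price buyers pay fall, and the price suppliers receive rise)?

Without the subsidy, 206 − P = 2P + 35 gives 3P = 171, so P* = $57 and Q* = 149.
With a per-unit subsidy paid to buyers, each effectively pays P − 30, so demand becomes Qd = 206 − (P − 30).
New equilibrium: buyers pay $37, suppliers receive $67, Q = 169. (Wedge: Pb − Ps = −30.)
Gain to buyers: $20; to suppliers: $10. (They sum to $30.)

Buyers gain $20 per permit; suppliers gain $10 per permit.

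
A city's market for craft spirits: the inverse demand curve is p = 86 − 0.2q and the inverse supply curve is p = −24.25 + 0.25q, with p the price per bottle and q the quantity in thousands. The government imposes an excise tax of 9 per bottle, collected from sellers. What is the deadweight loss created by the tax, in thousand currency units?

Deadweight loss = 90 thousand.

Inverting to q(p) form: qd = 430 − 5p; qs = 4p + 97.
Before the tax: set 430 − 5p = 4p + 97 → p* = 37, q* = 245.
With the tax collected from sellers, supply shifts: qs = 4(p − 9) + 97.
New equilibrium: buyers pay 41, sellers receive 32, q = 225. (Wedge: pb − ps = 9.)
Quantity falls by |ΔQ| = |245 − 225| = 20.
DWL = ½ · t · |ΔQ| = ½ · 9 · 20 = 90.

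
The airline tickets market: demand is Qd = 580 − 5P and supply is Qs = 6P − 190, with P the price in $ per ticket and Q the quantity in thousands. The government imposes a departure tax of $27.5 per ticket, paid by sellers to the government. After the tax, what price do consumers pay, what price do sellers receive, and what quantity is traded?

Without the tax, 580 − 5P = 6P − 190 gives 11P = 770, so P* = $70 and Q* = 230.
With the tax collected from sellers, supply shifts: Qs = 6(P − 27.5) − 190.
New equilibrium: consumers pay $85, sellers receive $57.5, Q = 155. (Wedge: Pb − Ps = 27.5.)

Consumers pay $85; sellers receive $57.5; quantity = 155.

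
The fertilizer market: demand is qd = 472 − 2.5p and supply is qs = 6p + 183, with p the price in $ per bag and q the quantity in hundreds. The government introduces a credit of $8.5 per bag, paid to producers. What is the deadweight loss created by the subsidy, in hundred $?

Deadweight loss = $63.75 hundred.

Before the subsidy: set 472 − 2.5p = 6p + 183 → p* = $34, q* = 387.
With a per-unit subsidy paid to producers, each receives p + 8.5 per unit sold, so supply becomes qs = 6(p + 8.5) + 183.
New equilibrium: buyers pay $28, producers receive $36.5, q = 402. (Wedge: pb − ps = −8.5.)
Quantity rises by |ΔQ| = |387 − 402| = 15.
DWL = ½ · t · |ΔQ| = ½ · 8.5 · 15 = $63.75.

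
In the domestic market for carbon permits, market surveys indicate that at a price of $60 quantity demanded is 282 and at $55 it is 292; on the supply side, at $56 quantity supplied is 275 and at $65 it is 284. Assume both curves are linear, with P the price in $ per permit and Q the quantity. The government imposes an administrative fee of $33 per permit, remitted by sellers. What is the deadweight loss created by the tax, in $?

Demand slope: (292 − 282)/(55 − 60) = -2, so Qd = 402 − 2P.
Supply slope: (284 − 275)/(65 − 56) = 1, so Qs = P + 219.
Without the tax, 402 − 2P = P + 219 gives 3P = 183, so P* = $61 and Q* = 280.
With the tax collected from sellers, supply shifts: Qs = (P − 33) + 219.
Solving gives Q = 258 with buyers paying $72 and sellers receiving $39 (the $33 wedge).
Quantity falls by |ΔQ| = |280 − 258| = 22.
DWL = ½ · t · |ΔQ| = ½ · 33 · 22 = $363.

Deadweight loss = $363.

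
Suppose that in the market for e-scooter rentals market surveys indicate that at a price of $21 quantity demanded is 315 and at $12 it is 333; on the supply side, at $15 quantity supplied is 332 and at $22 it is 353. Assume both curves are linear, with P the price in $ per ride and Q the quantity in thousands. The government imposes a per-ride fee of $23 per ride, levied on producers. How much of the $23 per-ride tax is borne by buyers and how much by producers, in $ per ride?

Buyers bear $13.8 per ride; producers bear $9.2 per ride.

Demand slope: (333 − 315)/(12 − 21) = -2, so Qd = 357 − 2P.
Supply slope: (353 − 332)/(22 − 15) = 3, so Qs = 3P + 287.
Without the tax, 357 − 2P = 3P + 287 gives 5P = 70, so P* = $14 and Q* = 329.
With the tax collected from producers, supply shifts: Qs = 3(P − 23) + 287.
New equilibrium: buyers pay $27.8, producers receive $4.8, Q = 301.4. (Wedge: Pb − Ps = 23.)
Burden on buyers: $13.8; on producers: $9.2. (They sum to $23.)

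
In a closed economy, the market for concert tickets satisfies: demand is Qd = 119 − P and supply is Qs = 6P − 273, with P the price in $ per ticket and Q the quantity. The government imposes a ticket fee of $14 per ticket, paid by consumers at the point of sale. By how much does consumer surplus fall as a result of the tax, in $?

Consumer surplus falls by $684.

Before the tax: set 119 − P = 6P − 273 → P* = $56, Q* = 63.
With the tax collected from consumers, demand (in seller-price terms) shifts: Qd = 119 − (P + 14).
Solving gives Q = 51 with consumers paying $68 and producers receiving $54 (the $14 wedge).
ΔCS is the trapezoid between Q = 51 and Q = 63 of height $12: ½ · (63 + 51) · 12 = $684.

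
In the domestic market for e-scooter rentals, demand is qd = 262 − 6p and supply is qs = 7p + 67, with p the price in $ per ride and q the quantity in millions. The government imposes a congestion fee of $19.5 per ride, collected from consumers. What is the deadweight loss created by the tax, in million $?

Before the tax: set 262 − 6p = 7p + 67 → p* = $15, q* = 172.
With the tax collected from consumers, demand (in seller-price terms) shifts: qd = 262 − 6(p + 19.5).
New equilibrium: consumers pay $25.5, suppliers receive $6, q = 109. (Wedge: pb − ps = 19.5.)
Quantity falls by |ΔQ| = |172 − 109| = 63.
DWL = ½ · t · |ΔQ| = ½ · 19.5 · 63 = $614.25.

Deadweight loss = $614.25 million.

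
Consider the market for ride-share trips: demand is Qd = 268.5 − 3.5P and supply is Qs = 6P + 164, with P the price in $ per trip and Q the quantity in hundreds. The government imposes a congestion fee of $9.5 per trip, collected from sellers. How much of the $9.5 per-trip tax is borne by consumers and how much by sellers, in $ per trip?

Without the tax, 268.5 − 3.5P = 6P + 164 gives 9.5P = 104.5, so P* = $11 and Q* = 230.
With the tax collected from sellers, supply shifts: Qs = 6(P − 9.5) + 164.
New equilibrium: consumers pay $17, sellers receive $7.5, Q = 209. (Wedge: Pb − Ps = 9.5.)
Burden on consumers: $6; on sellers: $3.5. (They sum to $9.5.)
The less price-elastic side of the market bears the larger share of a per-unit tax.

Consumers bear $6 per trip; sellers bear $3.5 per trip.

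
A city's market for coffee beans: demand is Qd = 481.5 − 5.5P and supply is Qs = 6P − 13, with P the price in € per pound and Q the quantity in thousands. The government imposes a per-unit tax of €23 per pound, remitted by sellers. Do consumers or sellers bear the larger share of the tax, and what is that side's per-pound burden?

Before the tax: set 481.5 − 5.5P = 6P − 13 → P* = €43, Q* = 245.
With the tax collected from sellers, supply shifts: Qs = 6(P − 23) − 13.
Solving gives Q = 179 with consumers paying €55 and sellers receiving €32 (the €23 wedge).
Per-pound burden: consumers €12, sellers €11.
Consumers take the larger share because demand is less price-elastic here (demand slope 5.5 vs supply slope 6).
The less price-elastic side of the market bears the larger share of a per-unit tax.

Consumers bear the larger share: €12 per pound.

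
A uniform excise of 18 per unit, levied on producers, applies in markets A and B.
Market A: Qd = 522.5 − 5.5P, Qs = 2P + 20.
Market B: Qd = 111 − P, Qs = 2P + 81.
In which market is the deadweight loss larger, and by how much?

Market A, by 129.6.

Market A: pre-tax P* = 67, Q* = 154; post-tax Q = 127.6; deadweight loss = 237.6.
Market B: pre-tax P* = 10, Q* = 101; post-tax Q = 89; deadweight loss = 108.
Difference: 237.6 vs 108 → market A is larger by 129.6.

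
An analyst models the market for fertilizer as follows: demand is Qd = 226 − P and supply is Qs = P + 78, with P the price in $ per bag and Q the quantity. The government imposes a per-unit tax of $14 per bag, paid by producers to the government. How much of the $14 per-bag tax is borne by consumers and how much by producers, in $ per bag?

Without the tax, 226 − P = P + 78 gives 2P = 148, so P* = $74 and Q* = 152.
With the tax collected from producers, supply shifts: Qs = (P − 14) + 78.
Solving gives Q = 145 with consumers paying $81 and producers receiving $67 (the $14 wedge).
Burden on consumers: $7; on producers: $7. (They sum to $14.)
The less price-elastic side of the market bears the larger share of a per-unit tax.

Consumers bear $7 per bag; producers bear $7 per bag.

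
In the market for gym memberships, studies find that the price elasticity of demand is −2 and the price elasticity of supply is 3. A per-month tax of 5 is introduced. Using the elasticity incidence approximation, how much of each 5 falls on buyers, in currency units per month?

Buyers bear ≈ 3 per month.

Incidence ratio: buyers' share ≈ εs / (εs + |εd|) = 3 / (3 + 2) = 0.6.
So buyers bear ≈ 0.6 × 5 = 3; producers bear 2.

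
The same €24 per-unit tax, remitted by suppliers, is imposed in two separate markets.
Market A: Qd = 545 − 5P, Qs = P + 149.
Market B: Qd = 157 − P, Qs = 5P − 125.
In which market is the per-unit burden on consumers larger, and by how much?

Market A: pre-tax P* = €66, Q* = 215; post-tax Q = 195; per-unit burden on consumers = €4.
Market B: pre-tax P* = €47, Q* = 110; post-tax Q = 90; per-unit burden on consumers = €20.
Difference: €4 vs €20 → market B is larger by €16.

Market B, by €16.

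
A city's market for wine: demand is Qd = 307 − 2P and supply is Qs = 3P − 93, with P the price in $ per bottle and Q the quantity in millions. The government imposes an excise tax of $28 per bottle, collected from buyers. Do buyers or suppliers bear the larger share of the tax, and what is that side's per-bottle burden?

Buyers bear the larger share: $16.8 per bottle.

Before the tax: set 307 − 2P = 3P − 93 → P* = $80, Q* = 147.
With the tax collected from buyers, demand (in seller-price terms) shifts: Qd = 307 − 2(P + 28).
New equilibrium: buyers pay $96.8, suppliers receive $68.8, Q = 113.4. (Wedge: Pb − Ps = 28.)
Per-bottle burden: buyers $16.8, suppliers $11.2.
Buyers take the larger share because demand is less price-elastic here (demand slope 2 vs supply slope 3).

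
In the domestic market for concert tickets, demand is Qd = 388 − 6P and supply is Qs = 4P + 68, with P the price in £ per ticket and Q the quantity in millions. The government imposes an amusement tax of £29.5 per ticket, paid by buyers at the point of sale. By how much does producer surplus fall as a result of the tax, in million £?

Producer surplus falls by £2842.62 million.

Before the tax: set 388 − 6P = 4P + 68 → P* = £32, Q* = 196.
With the tax collected from buyers, demand (in seller-price terms) shifts: Qd = 388 − 6(P + 29.5).
New equilibrium: buyers pay £43.8, producers receive £14.3, Q = 125.2. (Wedge: Pb − Ps = 29.5.)
ΔPS is the trapezoid between Q = 125.2 and Q = 196 of height £17.7: ½ · (196 + 125.2) · 17.7 = £2842.62.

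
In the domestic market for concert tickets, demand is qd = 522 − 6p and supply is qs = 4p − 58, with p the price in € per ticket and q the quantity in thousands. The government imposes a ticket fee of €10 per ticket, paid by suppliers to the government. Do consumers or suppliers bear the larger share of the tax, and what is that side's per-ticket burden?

Without the tax, 522 − 6p = 4p − 58 gives 10p = 580, so p* = €58 and q* = 174.
With the tax collected from suppliers, supply shifts: qs = 4(p − 10) − 58.
New equilibrium: consumers pay €62, suppliers receive €52, q = 150. (Wedge: pb − ps = 10.)
Per-ticket burden: consumers €4, suppliers €6.
Suppliers take the larger share because supply is less price-elastic here (demand slope 6 vs supply slope 4).
The less price-elastic side of the market bears the larger share of a per-unit tax.

Suppliers bear the larger share: €6 per ticket.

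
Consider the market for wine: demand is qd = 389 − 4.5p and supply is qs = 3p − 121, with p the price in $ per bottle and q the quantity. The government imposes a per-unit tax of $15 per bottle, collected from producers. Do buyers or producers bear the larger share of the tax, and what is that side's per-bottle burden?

Before the tax: set 389 − 4.5p = 3p − 121 → p* = $68, q* = 83.
With the tax collected from producers, supply shifts: qs = 3(p − 15) − 121.
Solving gives q = 56 with buyers paying $74 and producers receiving $59 (the $15 wedge).
Per-bottle burden: buyers $6, producers $9.
Producers take the larger share because supply is less price-elastic here (demand slope 4.5 vs supply slope 3).

Producers bear the larger share: $9 per bottle.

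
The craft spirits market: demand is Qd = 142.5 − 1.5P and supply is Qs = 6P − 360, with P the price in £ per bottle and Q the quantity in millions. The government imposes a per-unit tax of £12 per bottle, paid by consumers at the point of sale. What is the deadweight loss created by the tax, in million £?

Deadweight loss = £86.4 million.

Without the tax, 142.5 − 1.5P = 6P − 360 gives 7.5P = 502.5, so P* = £67 and Q* = 42.
With the tax collected from consumers, demand (in seller-price terms) shifts: Qd = 142.5 − 1.5(P + 12).
New equilibrium: consumers pay £76.6, producers receive £64.6, Q = 27.6. (Wedge: Pb − Ps = 12.)
Quantity falls by |ΔQ| = |42 − 27.6| = 14.4.
DWL = ½ · t · |ΔQ| = ½ · 12 · 14.4 = £86.4.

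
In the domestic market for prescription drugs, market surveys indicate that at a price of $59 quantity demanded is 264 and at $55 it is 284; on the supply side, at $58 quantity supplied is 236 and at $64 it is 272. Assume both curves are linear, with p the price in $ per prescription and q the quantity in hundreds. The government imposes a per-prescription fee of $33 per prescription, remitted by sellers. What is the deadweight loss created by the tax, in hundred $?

Demand slope: (284 − 264)/(55 − 59) = -5, so qd = 559 − 5p.
Supply slope: (272 − 236)/(64 − 58) = 6, so qs = 6p − 112.
Before the tax: set 559 − 5p = 6p − 112 → p* = $61, q* = 254.
With the tax collected from sellers, supply shifts: qs = 6(p − 33) − 112.
New equilibrium: buyers pay $79, sellers receive $46, q = 164. (Wedge: pb − ps = 33.)
Quantity falls by |ΔQ| = |254 − 164| = 90.
DWL = ½ · t · |ΔQ| = ½ · 33 · 90 = $1485.

Deadweight loss = $1485 hundred.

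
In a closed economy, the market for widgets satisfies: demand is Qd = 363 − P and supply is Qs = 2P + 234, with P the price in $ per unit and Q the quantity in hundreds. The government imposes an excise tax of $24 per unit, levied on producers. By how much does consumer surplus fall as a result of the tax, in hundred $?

Before the tax: set 363 − P = 2P + 234 → P* = $43, Q* = 320.
With the tax collected from producers, supply shifts: Qs = 2(P − 24) + 234.
New equilibrium: consumers pay $59, producers receive $35, Q = 304. (Wedge: Pb − Ps = 24.)
ΔCS is the trapezoid between Q = 304 and Q = 320 of height $16: ½ · (320 + 304) · 16 = $4992.

Consumer surplus falls by $4992 hundred.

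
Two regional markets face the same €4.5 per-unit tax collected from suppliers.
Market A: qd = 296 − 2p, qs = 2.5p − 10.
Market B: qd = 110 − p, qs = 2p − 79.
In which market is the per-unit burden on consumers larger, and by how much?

Market A: pre-tax p* = €68, q* = 160; post-tax q = 155; per-unit burden on consumers = €2.5.
Market B: pre-tax p* = €63, q* = 47; post-tax q = 44; per-unit burden on consumers = €3.
Difference: €2.5 vs €3 → market B is larger by €0.5.

Market B, by €0.5.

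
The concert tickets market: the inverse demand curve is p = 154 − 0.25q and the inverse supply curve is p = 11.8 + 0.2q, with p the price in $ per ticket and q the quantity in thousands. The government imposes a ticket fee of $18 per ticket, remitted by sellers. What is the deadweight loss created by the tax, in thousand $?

Deadweight loss = $360 thousand.

Inverting to q(p) form: qd = 616 − 4p; qs = 5p − 59.
Without the tax, 616 − 4p = 5p − 59 gives 9p = 675, so p* = $75 and q* = 316.
With the tax collected from sellers, supply shifts: qs = 5(p − 18) − 59.
Solving gives q = 276 with consumers paying $85 and sellers receiving $67 (the $18 wedge).
Quantity falls by |ΔQ| = |316 − 276| = 40.
DWL = ½ · t · |ΔQ| = ½ · 18 · 40 = $360.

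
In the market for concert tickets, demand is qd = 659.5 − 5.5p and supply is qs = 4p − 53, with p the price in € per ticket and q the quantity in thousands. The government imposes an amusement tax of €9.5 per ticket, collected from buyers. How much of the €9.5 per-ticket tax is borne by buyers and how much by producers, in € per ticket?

Before the tax: set 659.5 − 5.5p = 4p − 53 → p* = €75, q* = 247.
With the tax collected from buyers, demand (in seller-price terms) shifts: qd = 659.5 − 5.5(p + 9.5).
New equilibrium: buyers pay €79, producers receive €69.5, q = 225. (Wedge: pb − ps = 9.5.)
Burden on buyers: €4; on producers: €5.5. (They sum to €9.5.)
The less price-elastic side of the market bears the larger share of a per-unit tax.

Buyers bear €4 per ticket; producers bear €5.5 per ticket.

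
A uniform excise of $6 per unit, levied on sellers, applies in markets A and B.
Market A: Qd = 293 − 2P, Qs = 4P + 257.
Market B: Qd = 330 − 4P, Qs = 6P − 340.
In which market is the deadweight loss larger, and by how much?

Market B, by $19.2.

Market A: pre-tax P* = $6, Q* = 281; post-tax Q = 273; deadweight loss = $24.
Market B: pre-tax P* = $67, Q* = 62; post-tax Q = 47.6; deadweight loss = $43.2.
Difference: $24 vs $43.2 → market B is larger by $19.2.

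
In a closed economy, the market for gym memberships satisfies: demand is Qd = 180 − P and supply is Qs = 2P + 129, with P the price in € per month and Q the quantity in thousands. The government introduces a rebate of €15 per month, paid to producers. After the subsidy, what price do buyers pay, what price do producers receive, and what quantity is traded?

Without the subsidy, 180 − P = 2P + 129 gives 3P = 51, so P* = €17 and Q* = 163.
With a per-unit subsidy paid to producers, each receives P + 15 per unit sold, so supply becomes Qs = 2(P + 15) + 129.
New equilibrium: buyers pay €7, producers receive €22, Q = 173. (Wedge: Pb − Ps = −15.)

Buyers pay €7; producers receive €22; quantity = 173.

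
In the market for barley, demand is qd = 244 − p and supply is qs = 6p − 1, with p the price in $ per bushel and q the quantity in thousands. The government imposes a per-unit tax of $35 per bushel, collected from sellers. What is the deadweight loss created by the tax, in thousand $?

Deadweight loss = $525 thousand.

Before the tax: set 244 − p = 6p − 1 → p* = $35, q* = 209.
With the tax collected from sellers, supply shifts: qs = 6(p − 35) − 1.
New equilibrium: buyers pay $65, sellers receive $30, q = 179. (Wedge: pb − ps = 35.)
Quantity falls by |ΔQ| = |209 − 179| = 30.
DWL = ½ · t · |ΔQ| = ½ · 35 · 30 = $525.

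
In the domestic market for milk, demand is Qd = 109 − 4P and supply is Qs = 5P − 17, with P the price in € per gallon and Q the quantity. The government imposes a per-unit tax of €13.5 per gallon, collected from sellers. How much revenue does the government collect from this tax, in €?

Before the tax: set 109 − 4P = 5P − 17 → P* = €14, Q* = 53.
With the tax collected from sellers, supply shifts: Qs = 5(P − 13.5) − 17.
Solving gives Q = 23 with consumers paying €21.5 and sellers receiving €8 (the €13.5 wedge).
Revenue = t · Q = 13.5 · 23 = €310.5.

Tax revenue = €310.5.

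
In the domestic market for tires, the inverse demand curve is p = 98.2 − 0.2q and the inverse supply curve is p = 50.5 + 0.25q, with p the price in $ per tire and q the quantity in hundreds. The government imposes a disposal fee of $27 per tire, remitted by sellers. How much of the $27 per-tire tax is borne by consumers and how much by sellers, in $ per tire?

Inverting to q(p) form: qd = 491 − 5p; qs = 4p − 202.
Before the tax: set 491 − 5p = 4p − 202 → p* = $77, q* = 106.
With the tax collected from sellers, supply shifts: qs = 4(p − 27) − 202.
New equilibrium: consumers pay $89, sellers receive $62, q = 46. (Wedge: pb − ps = 27.)
Burden on consumers: $12; on sellers: $15. (They sum to $27.)
The less price-elastic side of the market bears the larger share of a per-unit tax.

Consumers bear $12 per tire; sellers bear $15 per tire.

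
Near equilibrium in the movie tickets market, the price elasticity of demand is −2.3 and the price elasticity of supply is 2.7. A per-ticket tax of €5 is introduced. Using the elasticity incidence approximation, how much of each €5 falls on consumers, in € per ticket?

Incidence ratio: consumers' share ≈ εs / (εs + |εd|) = 2.7 / (2.7 + 2.3) = 0.54.
So consumers bear ≈ 0.54 × €5 = €2.7; suppliers bear €2.3.

Consumers bear ≈ €2.7 per ticket.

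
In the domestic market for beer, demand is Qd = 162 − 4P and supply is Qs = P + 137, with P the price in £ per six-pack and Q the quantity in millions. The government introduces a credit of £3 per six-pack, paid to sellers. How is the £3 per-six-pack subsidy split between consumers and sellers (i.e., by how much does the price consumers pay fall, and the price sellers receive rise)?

Before the subsidy: set 162 − 4P = P + 137 → P* = £5, Q* = 142.
With a per-unit subsidy paid to sellers, each receives P + 3 per unit sold, so supply becomes Qs = (P + 3) + 137.
Solving gives Q = 144.4 with consumers paying £4.4 and sellers receiving £7.4 (the £3 wedge).
Gain to consumers: £0.6; to sellers: £2.4. (They sum to £3.)

Consumers gain £0.6 per six-pack; sellers gain £2.4 per six-pack.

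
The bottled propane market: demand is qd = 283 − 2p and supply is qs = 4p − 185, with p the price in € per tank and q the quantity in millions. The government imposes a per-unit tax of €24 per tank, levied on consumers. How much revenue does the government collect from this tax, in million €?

Before the tax: set 283 − 2p = 4p − 185 → p* = €78, q* = 127.
With the tax collected from consumers, demand (in seller-price terms) shifts: qd = 283 − 2(p + 24).
Solving gives q = 95 with consumers paying €94 and producers receiving €70 (the €24 wedge).
Revenue = t · Q = 24 · 95 = €2280.

Tax revenue = €2280 million.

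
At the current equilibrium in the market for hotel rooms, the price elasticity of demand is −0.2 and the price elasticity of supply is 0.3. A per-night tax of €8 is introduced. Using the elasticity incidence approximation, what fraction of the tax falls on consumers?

Incidence ratio: consumers' share ≈ εs / (εs + |εd|) = 0.3 / (0.3 + 0.2) = 0.6.
Supply is the more elastic side, so consumers bear the larger share.

Consumers' share ≈ 0.6.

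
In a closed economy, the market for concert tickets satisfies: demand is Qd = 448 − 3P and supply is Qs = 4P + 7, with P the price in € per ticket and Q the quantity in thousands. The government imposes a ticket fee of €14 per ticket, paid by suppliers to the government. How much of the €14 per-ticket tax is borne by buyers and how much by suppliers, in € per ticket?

Without the tax, 448 − 3P = 4P + 7 gives 7P = 441, so P* = €63 and Q* = 259.
With the tax collected from suppliers, supply shifts: Qs = 4(P − 14) + 7.
New equilibrium: buyers pay €71, suppliers receive €57, Q = 235. (Wedge: Pb − Ps = 14.)
Burden on buyers: €8; on suppliers: €6. (They sum to €14.)
The less price-elastic side of the market bears the larger share of a per-unit tax.

Buyers bear €8 per ticket; suppliers bear €6 per ticket.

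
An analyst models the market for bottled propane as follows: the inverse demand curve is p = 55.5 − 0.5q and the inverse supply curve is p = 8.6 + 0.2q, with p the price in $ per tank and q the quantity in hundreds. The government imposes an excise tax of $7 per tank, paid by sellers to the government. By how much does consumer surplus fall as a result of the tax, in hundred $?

Inverting to q(p) form: qd = 111 − 2p; qs = 5p − 43.
Before the tax: set 111 − 2p = 5p − 43 → p* = $22, q* = 67.
With the tax collected from sellers, supply shifts: qs = 5(p − 7) − 43.
New equilibrium: consumers pay $27, sellers receive $20, q = 57. (Wedge: pb − ps = 7.)
ΔCS is the trapezoid between Q = 57 and Q = 67 of height $5: ½ · (67 + 57) · 5 = $310.

Consumer surplus falls by $310 hundred.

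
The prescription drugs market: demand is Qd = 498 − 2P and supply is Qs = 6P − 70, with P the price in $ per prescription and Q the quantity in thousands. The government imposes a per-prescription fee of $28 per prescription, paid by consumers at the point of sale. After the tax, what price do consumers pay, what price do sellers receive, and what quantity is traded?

Consumers pay $92; sellers receive $64; quantity = 314.

Before the tax: set 498 − 2P = 6P − 70 → P* = $71, Q* = 356.
With the tax collected from consumers, demand (in seller-price terms) shifts: Qd = 498 − 2(P + 28).
New equilibrium: consumers pay $92, sellers receive $64, Q = 314. (Wedge: Pb − Ps = 28.)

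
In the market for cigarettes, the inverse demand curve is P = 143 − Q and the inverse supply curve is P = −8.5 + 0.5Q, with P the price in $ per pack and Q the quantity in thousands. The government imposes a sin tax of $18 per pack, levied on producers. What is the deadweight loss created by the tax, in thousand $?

Deadweight loss = $108 thousand.

Rewrite in direct form: Qd = 143 − P and Qs = 2P + 17.
Without the tax, 143 − P = 2P + 17 gives 3P = 126, so P* = $42 and Q* = 101.
With the tax collected from producers, supply shifts: Qs = 2(P − 18) + 17.
Solving gives Q = 89 with buyers paying $54 and producers receiving $36 (the $18 wedge).
Quantity falls by |ΔQ| = |101 − 89| = 12.
DWL = ½ · t · |ΔQ| = ½ · 18 · 12 = $108.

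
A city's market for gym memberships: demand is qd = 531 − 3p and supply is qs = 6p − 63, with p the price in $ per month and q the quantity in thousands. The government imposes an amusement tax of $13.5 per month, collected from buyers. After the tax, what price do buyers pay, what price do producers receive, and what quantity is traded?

Buyers pay $75; producers receive $61.5; quantity = 306.

Without the tax, 531 − 3p = 6p − 63 gives 9p = 594, so p* = $66 and q* = 333.
With the tax collected from buyers, demand (in seller-price terms) shifts: qd = 531 − 3(p + 13.5).
Solving gives q = 306 with buyers paying $75 and producers receiving $61.5 (the $13.5 wedge).
The less price-elastic side of the market bears the larger share of a per-unit tax.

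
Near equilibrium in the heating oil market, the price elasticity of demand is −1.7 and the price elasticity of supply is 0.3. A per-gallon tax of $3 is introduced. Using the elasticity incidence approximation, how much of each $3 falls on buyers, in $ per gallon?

Incidence ratio: buyers' share ≈ εs / (εs + |εd|) = 0.3 / (0.3 + 1.7) = 0.15.
So buyers bear ≈ 0.15 × $3 = $0.45; suppliers bear $2.55.

Buyers bear ≈ $0.45 per gallon.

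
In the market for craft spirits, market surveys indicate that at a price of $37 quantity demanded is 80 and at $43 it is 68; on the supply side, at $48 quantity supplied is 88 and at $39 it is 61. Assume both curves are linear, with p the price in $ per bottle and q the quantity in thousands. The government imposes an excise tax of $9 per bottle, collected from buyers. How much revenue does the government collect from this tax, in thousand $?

Tax revenue = $532.8 thousand.

Demand slope: (68 − 80)/(43 − 37) = -2, so qd = 154 − 2p.
Supply slope: (61 − 88)/(39 − 48) = 3, so qs = 3p − 56.
Before the tax: set 154 − 2p = 3p − 56 → p* = $42, q* = 70.
With the tax collected from buyers, demand (in seller-price terms) shifts: qd = 154 − 2(p + 9).
New equilibrium: buyers pay $47.4, suppliers receive $38.4, q = 59.2. (Wedge: pb − ps = 9.)
Revenue = t · Q = 9 · 59.2 = $532.8.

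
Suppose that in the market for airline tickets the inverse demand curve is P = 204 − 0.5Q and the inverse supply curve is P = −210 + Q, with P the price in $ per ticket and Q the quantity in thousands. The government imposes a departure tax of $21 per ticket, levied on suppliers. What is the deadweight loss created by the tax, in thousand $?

Deadweight loss = $147 thousand.

Inverting to Q(P) form: Qd = 408 − 2P; Qs = P + 210.
Without the tax, 408 − 2P = P + 210 gives 3P = 198, so P* = $66 and Q* = 276.
With the tax collected from suppliers, supply shifts: Qs = (P − 21) + 210.
New equilibrium: buyers pay $73, suppliers receive $52, Q = 262. (Wedge: Pb − Ps = 21.)
Quantity falls by |ΔQ| = |276 − 262| = 14.
DWL = ½ · t · |ΔQ| = ½ · 21 · 14 = $147.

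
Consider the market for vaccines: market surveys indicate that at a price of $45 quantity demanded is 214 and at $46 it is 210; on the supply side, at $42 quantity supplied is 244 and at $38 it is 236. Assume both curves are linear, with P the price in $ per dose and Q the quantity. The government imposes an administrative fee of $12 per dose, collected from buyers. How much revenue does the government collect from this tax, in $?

Tax revenue = $2664.

Demand slope: (210 − 214)/(46 − 45) = -4, so Qd = 394 − 4P.
Supply slope: (236 − 244)/(38 − 42) = 2, so Qs = 2P + 160.
Before the tax: set 394 − 4P = 2P + 160 → P* = $39, Q* = 238.
With the tax collected from buyers, demand (in seller-price terms) shifts: Qd = 394 − 4(P + 12).
Solving gives Q = 222 with buyers paying $43 and suppliers receiving $31 (the $12 wedge).
Revenue = t · Q = 12 · 222 = $2664.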